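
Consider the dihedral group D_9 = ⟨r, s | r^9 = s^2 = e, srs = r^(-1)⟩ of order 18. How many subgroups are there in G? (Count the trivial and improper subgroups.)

16

|G| = 18, so by Lagrange every subgroup order divides 18. Divisors: 1, 2, 3, 6, 9, 18.
Subgroups by order — order 1: 1; order 2: 9; order 3: 1; order 6: 3; order 9: 1; order 18: 1.
Total: 1 + 9 + 1 + 3 + 1 + 1 = 16.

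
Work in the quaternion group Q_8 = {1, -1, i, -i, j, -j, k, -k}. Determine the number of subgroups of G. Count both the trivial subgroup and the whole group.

6

|G| = 8, so by Lagrange every subgroup order divides 8. Divisors: 1, 2, 4, 8.
Subgroups by order — order 1: 1; order 2: 1; order 4: 3; order 8: 1.
Total: 1 + 1 + 3 + 1 = 6.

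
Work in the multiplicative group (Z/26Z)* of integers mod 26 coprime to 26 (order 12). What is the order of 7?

Compute successive powers of 7 mod 26: 7, 23, 5, 9, 11, 25, 19, 3, …; 7^12 ≡ 1 (mod 26).
So |⟨7⟩| = 12.

12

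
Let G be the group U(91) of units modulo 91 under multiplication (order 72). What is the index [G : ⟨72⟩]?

6

|⟨72⟩| = 12 and |G| = 72.
By Lagrange, [G : H] = |G|/|H| = 72/12 = 6.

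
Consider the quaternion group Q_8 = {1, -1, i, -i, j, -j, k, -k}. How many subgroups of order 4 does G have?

3

|G| = 8 and 4 | 8, so subgroups of order 4 are possible by Lagrange.
The subgroups of order 4 are: {1, -1, i, -i}; {1, -1, j, -j}; {1, -1, k, -k}.
So G has 3 subgroups of order 4.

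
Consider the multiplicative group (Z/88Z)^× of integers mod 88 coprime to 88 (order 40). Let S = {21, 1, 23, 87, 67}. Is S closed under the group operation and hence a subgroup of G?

No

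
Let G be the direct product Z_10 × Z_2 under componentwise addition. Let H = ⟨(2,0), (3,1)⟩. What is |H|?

10

|⟨(2,0)⟩| = 5 and |⟨(3,1)⟩| = 10, so |H| is a multiple of lcm(5, 10) = 10 and divides |G| = 20.
Closing under the operation: H = {(0,0), (1,1), (2,0), (3,1), (4,0), (5,1), (6,0), (7,1), (8,0), (9,1)}, so |H| = 10.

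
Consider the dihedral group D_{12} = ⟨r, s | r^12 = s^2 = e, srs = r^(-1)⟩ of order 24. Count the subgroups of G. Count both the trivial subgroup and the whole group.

|G| = 24, so by Lagrange every subgroup order divides 24. Divisors: 1, 2, 3, 4, 6, 8, 12, 24.
Subgroups by order — order 1: 1; order 2: 13; order 3: 1; order 4: 7; order 6: 5; order 8: 3; order 12: 3; order 24: 1.
Total: 1 + 13 + 1 + 7 + 5 + 3 + 3 + 1 = 34.

34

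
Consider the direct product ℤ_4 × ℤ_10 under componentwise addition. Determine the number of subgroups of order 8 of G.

|G| = 40 and 8 | 40, so subgroups of order 8 are possible by Lagrange.
The subgroups of order 8 are: {(0,0), (0,5), (1,0), (1,5), (2,0), (2,5), (3,0), (3,5)}.
So G has 1 subgroup of order 8.

1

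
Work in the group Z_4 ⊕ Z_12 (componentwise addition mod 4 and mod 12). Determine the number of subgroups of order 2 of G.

3

|G| = 48 and 2 | 48, so subgroups of order 2 are possible by Lagrange.
The subgroups of order 2 are: {(0,0), (0,6)}; {(0,0), (2,0)}; {(0,0), (2,6)}.
So G has 3 subgroups of order 2.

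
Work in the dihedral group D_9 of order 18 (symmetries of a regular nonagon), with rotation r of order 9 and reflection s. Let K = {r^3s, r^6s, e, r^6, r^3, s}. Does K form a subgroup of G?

Yes

|K| = 6 divides |G| = 18, consistent with Lagrange.
K contains the identity, every element's inverse is in K, and K is closed under ·: it is a subgroup.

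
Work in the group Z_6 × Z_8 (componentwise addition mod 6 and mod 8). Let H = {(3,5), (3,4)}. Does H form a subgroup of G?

The identity (0,0) ∉ H, so H is not a subgroup.

No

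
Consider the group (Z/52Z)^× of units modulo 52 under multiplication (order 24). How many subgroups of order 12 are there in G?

|G| = 24 and 12 | 24, so subgroups of order 12 are possible by Lagrange.
The subgroups of order 12 are: {1, 7, 9, 11, 15, 17, 19, 25, 29, 31, 47, 49}; {1, 5, 9, 17, 21, 25, 29, 33, 37, 41, 45, 49}; {1, 3, 9, 17, 23, 25, 27, 29, 35, 43, 49, 51}.
So G has 3 subgroups of order 12.

3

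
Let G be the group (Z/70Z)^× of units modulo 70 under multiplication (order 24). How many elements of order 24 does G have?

0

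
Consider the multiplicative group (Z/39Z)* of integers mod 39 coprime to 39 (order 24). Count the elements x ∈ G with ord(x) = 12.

8

The elements of order 12 are: 2, 7, 11, 19, 20, 28, 32, 37.
That's 8.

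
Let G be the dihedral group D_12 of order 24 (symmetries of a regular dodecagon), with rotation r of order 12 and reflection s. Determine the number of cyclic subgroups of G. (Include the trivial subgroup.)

18

A cyclic subgroup of order d is generated by each of its φ(d) elements of order d, so the cyclic subgroups of order d number (#elements of order d)/φ(d).
Cyclic subgroups by order — order 1: 1; order 2: 13; order 3: 1; order 4: 1; order 6: 1; order 12: 1.
Total: 18.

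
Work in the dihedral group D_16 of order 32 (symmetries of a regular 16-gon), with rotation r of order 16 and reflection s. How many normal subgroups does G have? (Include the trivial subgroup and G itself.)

8

G has 36 subgroups. Checking conjugation-invariance by order — order 1: 1/1 normal; order 2: 1/17 normal; order 4: 1/9 normal; order 8: 1/5 normal; order 16: 3/3 normal; order 32: 1/1 normal.
Total normal subgroups: 8.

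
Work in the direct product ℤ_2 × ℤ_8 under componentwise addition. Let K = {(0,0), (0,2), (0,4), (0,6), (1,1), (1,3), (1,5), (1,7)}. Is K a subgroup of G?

Yes

|K| = 8 divides |G| = 16, consistent with Lagrange.
K contains the identity, every element's inverse is in K, and K is closed under +: it is a subgroup.
In fact K = ⟨(1,5)⟩.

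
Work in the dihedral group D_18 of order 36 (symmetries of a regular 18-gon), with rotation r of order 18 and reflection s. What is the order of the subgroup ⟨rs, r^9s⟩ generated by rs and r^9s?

18

|⟨rs⟩| = 2 and |⟨r^9s⟩| = 2, so |H| is a multiple of lcm(2, 2) = 2 and divides |G| = 36.
Closing under the operation: H = {e, r^2, r^4, r^6, r^8, r^10, r^12, r^14, r^16, rs, r^3s, r^5s, r^7s, r^9s, r^11s, r^13s, r^15s, r^17s}, so |H| = 18.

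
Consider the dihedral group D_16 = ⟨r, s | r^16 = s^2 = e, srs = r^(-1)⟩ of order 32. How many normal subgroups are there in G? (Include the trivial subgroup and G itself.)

G has 36 subgroups. Checking conjugation-invariance by order — order 1: 1/1 normal; order 2: 1/17 normal; order 4: 1/9 normal; order 8: 1/5 normal; order 16: 3/3 normal; order 32: 1/1 normal.
Total normal subgroups: 8.

8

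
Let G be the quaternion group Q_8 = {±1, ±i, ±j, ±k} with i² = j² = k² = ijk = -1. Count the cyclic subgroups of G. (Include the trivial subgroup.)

5

Group the elements of G by the cyclic subgroup they generate; each cyclic subgroup of order d accounts for φ(d) elements.
Cyclic subgroups by order — order 1: 1; order 2: 1; order 4: 3.
Total: 5.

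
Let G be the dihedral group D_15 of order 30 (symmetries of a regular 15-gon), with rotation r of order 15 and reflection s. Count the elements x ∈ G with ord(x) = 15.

The elements of order 15 are: r, r^2, r^4, r^7, r^8, r^11, r^13, r^14.
That's 8.

8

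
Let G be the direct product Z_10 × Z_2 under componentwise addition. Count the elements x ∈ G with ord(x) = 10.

An element (a,b) has order lcm(ord(a), ord(b)); count pairs with lcm equal to 10.
Enumerating gives 12 such elements.

12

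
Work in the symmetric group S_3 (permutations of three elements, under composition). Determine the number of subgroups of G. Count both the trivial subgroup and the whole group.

6

|G| = 6, so by Lagrange every subgroup order divides 6. Divisors: 1, 2, 3, 6.
Subgroups by order — order 1: 1; order 2: 3; order 3: 1; order 6: 1.
Total: 1 + 3 + 1 + 1 = 6.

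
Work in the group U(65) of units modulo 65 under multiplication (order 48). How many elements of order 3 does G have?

The elements of order 3 are: 16, 61.
That's 2.

2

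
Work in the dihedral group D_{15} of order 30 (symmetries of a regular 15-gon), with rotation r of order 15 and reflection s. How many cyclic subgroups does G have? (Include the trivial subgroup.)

19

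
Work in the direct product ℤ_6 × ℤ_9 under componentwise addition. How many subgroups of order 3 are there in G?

4

|G| = 54 and 3 | 54, so subgroups of order 3 are possible by Lagrange.
The subgroups of order 3 are: {(0,0), (0,3), (0,6)}; {(0,0), (2,0), (4,0)}; {(0,0), (2,3), (4,6)}; {(0,0), (2,6), (4,3)}.
So G has 4 subgroups of order 3.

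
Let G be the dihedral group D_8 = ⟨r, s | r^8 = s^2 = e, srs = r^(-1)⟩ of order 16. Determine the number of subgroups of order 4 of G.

|G| = 16 and 4 | 16, so subgroups of order 4 are possible by Lagrange.
The subgroups of order 4 are: {e, r^2, r^4, r^6}; {e, r^4, r^2s, r^6s}; {e, r^4, r^3s, r^7s}; {e, r^4, s, r^4s}; … (5 in all).
So G has 5 subgroups of order 4.

5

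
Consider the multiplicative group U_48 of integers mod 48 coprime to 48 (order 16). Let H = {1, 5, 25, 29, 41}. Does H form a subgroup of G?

|H| = 5 does not divide |G| = 16, so by Lagrange H is not a subgroup.

No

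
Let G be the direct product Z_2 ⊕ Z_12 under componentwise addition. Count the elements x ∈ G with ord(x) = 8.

An element (a,b) has order lcm(ord(a), ord(b)); count pairs with lcm equal to 8.
Enumerating gives 0 such elements.

0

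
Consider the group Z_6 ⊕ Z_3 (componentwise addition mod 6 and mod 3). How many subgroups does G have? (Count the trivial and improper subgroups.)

|G| = 18, so by Lagrange every subgroup order divides 18. Divisors: 1, 2, 3, 6, 9, 18.
Subgroups by order — order 1: 1; order 2: 1; order 3: 4; order 6: 4; order 9: 1; order 18: 1.
Total: 1 + 1 + 4 + 4 + 1 + 1 = 12.

12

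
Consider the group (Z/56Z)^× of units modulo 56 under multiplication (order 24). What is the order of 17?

6

Compute successive powers of 17 mod 56: 17, 9, 41, 25, 33, 1; 17^6 ≡ 1 (mod 56).
So |⟨17⟩| = 6.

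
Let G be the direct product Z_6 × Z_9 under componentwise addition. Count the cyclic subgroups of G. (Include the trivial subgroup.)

Group the elements of G by the cyclic subgroup they generate; each cyclic subgroup of order d accounts for φ(d) elements.
Cyclic subgroups by order — order 1: 1; order 2: 1; order 3: 4; order 6: 4; order 9: 3; order 18: 3.
Total: 16.

16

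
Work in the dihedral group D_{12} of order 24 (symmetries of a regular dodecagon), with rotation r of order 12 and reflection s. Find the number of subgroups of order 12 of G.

3

|G| = 24 and 12 | 24, so subgroups of order 12 are possible by Lagrange.
The subgroups of order 12 are: {e, r, r^2, r^3, r^4, r^5, r^6, r^7, r^8, r^9, r^10, r^11}; {e, r^2, r^4, r^6, r^8, r^10, s, r^2s, r^4s, r^6s, r^8s, r^10s}; {e, r^2, r^4, r^6, r^8, r^10, rs, r^3s, r^5s, r^7s, r^9s, r^11s}.
So G has 3 subgroups of order 12.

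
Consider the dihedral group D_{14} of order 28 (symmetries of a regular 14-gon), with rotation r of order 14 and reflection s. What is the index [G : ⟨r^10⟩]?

4

|⟨r^10⟩| = 7 and |G| = 28.
By Lagrange, [G : H] = |G|/|H| = 28/7 = 4.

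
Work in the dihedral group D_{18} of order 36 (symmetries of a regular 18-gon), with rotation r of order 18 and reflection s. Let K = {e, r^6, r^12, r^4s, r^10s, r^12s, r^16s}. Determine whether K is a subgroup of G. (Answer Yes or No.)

No

|K| = 7 does not divide |G| = 36, so by Lagrange K is not a subgroup.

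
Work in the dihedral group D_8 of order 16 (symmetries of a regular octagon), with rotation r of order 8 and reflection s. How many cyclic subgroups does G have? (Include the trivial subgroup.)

12

Group the elements of G by the cyclic subgroup they generate; each cyclic subgroup of order d accounts for φ(d) elements.
Cyclic subgroups by order — order 1: 1; order 2: 9; order 4: 1; order 8: 1.
Total: 12.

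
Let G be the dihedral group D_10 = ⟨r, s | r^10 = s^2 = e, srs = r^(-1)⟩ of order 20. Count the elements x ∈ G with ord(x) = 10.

4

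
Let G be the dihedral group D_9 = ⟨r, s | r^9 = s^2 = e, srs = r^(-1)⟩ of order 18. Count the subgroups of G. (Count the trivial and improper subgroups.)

|G| = 18, so by Lagrange every subgroup order divides 18. Divisors: 1, 2, 3, 6, 9, 18.
Subgroups by order — order 1: 1; order 2: 9; order 3: 1; order 6: 3; order 9: 1; order 18: 1.
Total: 1 + 9 + 1 + 3 + 1 + 1 = 16.

16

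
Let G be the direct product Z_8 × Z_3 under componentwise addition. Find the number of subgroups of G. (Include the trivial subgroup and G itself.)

8

|G| = 24, so by Lagrange every subgroup order divides 24. Divisors: 1, 2, 3, 4, 6, 8, 12, 24.
Subgroups by order — order 1: 1; order 2: 1; order 3: 1; order 4: 1; order 6: 1; order 8: 1; order 12: 1; order 24: 1.
Total: 1 + 1 + 1 + 1 + 1 + 1 + 1 + 1 = 8.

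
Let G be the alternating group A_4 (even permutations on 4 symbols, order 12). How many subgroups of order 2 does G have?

3

|G| = 12 and 2 | 12, so subgroups of order 2 are possible by Lagrange.
The subgroups of order 2 are: {e, (1 2)(3 4)}; {e, (1 3)(2 4)}; {e, (1 4)(2 3)}.
So G has 3 subgroups of order 2.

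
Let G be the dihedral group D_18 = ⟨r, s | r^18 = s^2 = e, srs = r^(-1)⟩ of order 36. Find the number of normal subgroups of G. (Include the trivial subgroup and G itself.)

G has 45 subgroups. Checking conjugation-invariance by order — order 1: 1/1 normal; order 2: 1/19 normal; order 3: 1/1 normal; order 4: 0/9 normal; order 6: 1/7 normal; order 9: 1/1 normal; order 12: 0/3 normal; order 18: 3/3 normal; order 36: 1/1 normal.
Total normal subgroups: 9.

9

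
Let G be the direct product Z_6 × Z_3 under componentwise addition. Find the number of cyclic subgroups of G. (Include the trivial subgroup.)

10

A cyclic subgroup of order d is generated by each of its φ(d) elements of order d, so the cyclic subgroups of order d number (#elements of order d)/φ(d).
Cyclic subgroups by order — order 1: 1; order 2: 1; order 3: 4; order 6: 4.
Total: 10.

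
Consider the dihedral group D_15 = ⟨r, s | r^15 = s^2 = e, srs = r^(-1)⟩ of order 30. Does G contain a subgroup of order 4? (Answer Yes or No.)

No

4 does not divide |G| = 30, so by Lagrange no subgroup of order 4 exists.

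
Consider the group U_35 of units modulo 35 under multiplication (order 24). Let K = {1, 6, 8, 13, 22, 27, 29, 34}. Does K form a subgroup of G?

Yes

|K| = 8 divides |G| = 24, consistent with Lagrange.
K contains the identity, every element's inverse is in K, and K is closed under ·: it is a subgroup.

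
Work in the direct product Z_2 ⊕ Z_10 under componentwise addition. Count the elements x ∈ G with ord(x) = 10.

12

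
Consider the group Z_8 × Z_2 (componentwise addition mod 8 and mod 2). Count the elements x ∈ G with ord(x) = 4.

An element (a,b) has order lcm(ord(a), ord(b)); count pairs with lcm equal to 4.
Enumerating gives 4 such elements.

4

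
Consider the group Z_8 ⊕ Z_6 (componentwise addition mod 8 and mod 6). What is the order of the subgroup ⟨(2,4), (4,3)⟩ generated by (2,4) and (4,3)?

|⟨(2,4)⟩| = 12 and |⟨(4,3)⟩| = 2, so |H| is a multiple of lcm(12, 2) = 12 and divides |G| = 48.
Closing under the operation: H = {(0,0), (0,1), (0,2), (0,3), (0,4), (0,5), (2,0), (2,1), (2,2), (2,3), (2,4), (2,5), (4,0), (4,1), (4,2), (4,3), (4,4), (4,5), (6,0), (6,1), (6,2), (6,3), (6,4), (6,5)}, so |H| = 24.

24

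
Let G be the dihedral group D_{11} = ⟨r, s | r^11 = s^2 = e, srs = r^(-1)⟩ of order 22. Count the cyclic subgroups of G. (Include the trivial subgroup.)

13

A cyclic subgroup of order d is generated by each of its φ(d) elements of order d, so the cyclic subgroups of order d number (#elements of order d)/φ(d).
Cyclic subgroups by order — order 1: 1; order 2: 11; order 11: 1.
Total: 13.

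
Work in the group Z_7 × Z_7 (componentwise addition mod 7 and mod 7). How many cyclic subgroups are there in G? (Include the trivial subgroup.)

9

Each element a generates a cyclic subgroup ⟨a⟩; distinct elements may generate the same one (a cyclic group of order d has φ(d) generators).
Cyclic subgroups by order — order 1: 1; order 7: 8.
Total: 9.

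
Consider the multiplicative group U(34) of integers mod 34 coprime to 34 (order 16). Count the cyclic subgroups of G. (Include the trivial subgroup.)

5

Group the elements of G by the cyclic subgroup they generate; each cyclic subgroup of order d accounts for φ(d) elements.
Cyclic subgroups by order — order 1: 1; order 2: 1; order 4: 1; order 8: 1; order 16: 1.
Total: 5.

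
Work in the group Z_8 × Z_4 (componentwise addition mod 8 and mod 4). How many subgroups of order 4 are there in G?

7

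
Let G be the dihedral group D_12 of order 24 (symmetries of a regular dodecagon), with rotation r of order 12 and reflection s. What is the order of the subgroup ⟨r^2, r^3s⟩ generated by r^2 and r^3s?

12

|⟨r^2⟩| = 6 and |⟨r^3s⟩| = 2, so |H| is a multiple of lcm(6, 2) = 6 and divides |G| = 24.
Closing under the operation: H = {e, r^2, r^4, r^6, r^8, r^10, rs, r^3s, r^5s, r^7s, r^9s, r^11s}, so |H| = 12.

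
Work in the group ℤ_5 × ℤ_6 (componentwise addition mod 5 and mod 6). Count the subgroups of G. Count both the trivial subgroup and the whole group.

8

|G| = 30, so by Lagrange every subgroup order divides 30. Divisors: 1, 2, 3, 5, 6, 10, 15, 30.
Subgroups by order — order 1: 1; order 2: 1; order 3: 1; order 5: 1; order 6: 1; order 10: 1; order 15: 1; order 30: 1.
Total: 1 + 1 + 1 + 1 + 1 + 1 + 1 + 1 = 8.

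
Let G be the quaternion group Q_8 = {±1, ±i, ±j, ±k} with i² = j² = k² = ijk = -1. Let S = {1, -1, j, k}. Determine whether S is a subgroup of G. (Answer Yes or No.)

k ∈ S but its inverse -k ∉ S, so S is not a subgroup.

No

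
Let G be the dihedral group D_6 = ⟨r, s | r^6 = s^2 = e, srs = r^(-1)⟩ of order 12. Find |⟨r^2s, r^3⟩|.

4

|⟨r^2s⟩| = 2 and |⟨r^3⟩| = 2, so |H| is a multiple of lcm(2, 2) = 2 and divides |G| = 12.
Closing under the operation: H = {e, r^3, r^2s, r^5s}, so |H| = 4.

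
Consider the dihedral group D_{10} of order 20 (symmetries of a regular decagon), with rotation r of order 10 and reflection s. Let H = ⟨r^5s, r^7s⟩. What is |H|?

10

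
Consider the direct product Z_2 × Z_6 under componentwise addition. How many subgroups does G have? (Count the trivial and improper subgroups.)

10

|G| = 12, so by Lagrange every subgroup order divides 12. Divisors: 1, 2, 3, 4, 6, 12.
Subgroups by order — order 1: 1; order 2: 3; order 3: 1; order 4: 1; order 6: 3; order 12: 1.
Total: 1 + 3 + 1 + 1 + 3 + 1 = 10.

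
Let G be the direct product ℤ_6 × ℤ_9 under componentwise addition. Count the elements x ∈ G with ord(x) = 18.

An element (a,b) has order lcm(ord(a), ord(b)); count pairs with lcm equal to 18.
Enumerating gives 18 such elements.

18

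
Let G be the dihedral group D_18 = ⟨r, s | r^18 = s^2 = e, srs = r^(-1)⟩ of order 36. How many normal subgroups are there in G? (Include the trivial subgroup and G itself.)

9

G has 45 subgroups. Checking conjugation-invariance by order — order 1: 1/1 normal; order 2: 1/19 normal; order 3: 1/1 normal; order 4: 0/9 normal; order 6: 1/7 normal; order 9: 1/1 normal; order 12: 0/3 normal; order 18: 3/3 normal; order 36: 1/1 normal.
Total normal subgroups: 9.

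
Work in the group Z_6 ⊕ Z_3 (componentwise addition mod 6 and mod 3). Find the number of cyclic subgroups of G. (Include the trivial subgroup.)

A cyclic subgroup of order d is generated by each of its φ(d) elements of order d, so the cyclic subgroups of order d number (#elements of order d)/φ(d).
Cyclic subgroups by order — order 1: 1; order 2: 1; order 3: 4; order 6: 4.
Total: 10.

10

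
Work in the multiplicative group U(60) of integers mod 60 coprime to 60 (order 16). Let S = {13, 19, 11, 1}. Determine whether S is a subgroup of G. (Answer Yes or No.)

No

13 ∈ S but its inverse 37 ∉ S, so S is not a subgroup.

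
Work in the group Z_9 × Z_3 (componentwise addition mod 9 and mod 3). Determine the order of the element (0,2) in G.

The order of (0,2) in Z_9 × Z_3 is lcm(ord(0) in Z_9, ord(2) in Z_3).
ord(0) = 1 and ord(2) = 3, so |⟨(0,2)⟩| = lcm(1, 3) = 3.

3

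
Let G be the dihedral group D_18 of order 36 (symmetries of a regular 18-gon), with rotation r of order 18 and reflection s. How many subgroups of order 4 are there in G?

9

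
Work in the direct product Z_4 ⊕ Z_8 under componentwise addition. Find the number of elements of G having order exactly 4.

12

An element (a,b) has order lcm(ord(a), ord(b)); count pairs with lcm equal to 4.
Enumerating gives 12 such elements.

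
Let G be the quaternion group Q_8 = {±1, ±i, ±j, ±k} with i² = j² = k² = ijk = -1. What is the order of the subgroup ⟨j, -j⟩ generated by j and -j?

4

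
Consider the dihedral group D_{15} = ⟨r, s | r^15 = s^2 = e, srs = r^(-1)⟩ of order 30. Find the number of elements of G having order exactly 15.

The elements of order 15 are: r, r^2, r^4, r^7, r^8, r^11, r^13, r^14.
That's 8.

8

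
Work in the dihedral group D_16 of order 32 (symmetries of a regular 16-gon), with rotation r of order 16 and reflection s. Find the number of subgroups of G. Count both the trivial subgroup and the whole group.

36

|G| = 32, so by Lagrange every subgroup order divides 32. Divisors: 1, 2, 4, 8, 16, 32.
Subgroups by order — order 1: 1; order 2: 17; order 4: 9; order 8: 5; order 16: 3; order 32: 1.
Total: 1 + 17 + 9 + 5 + 3 + 1 = 36.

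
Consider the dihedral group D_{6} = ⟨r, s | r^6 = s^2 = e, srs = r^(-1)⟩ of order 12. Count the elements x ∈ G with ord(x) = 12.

0

No element of G has order 12 (even though 12 | 12).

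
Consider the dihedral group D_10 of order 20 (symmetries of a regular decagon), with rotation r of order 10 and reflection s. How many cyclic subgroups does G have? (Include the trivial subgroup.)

14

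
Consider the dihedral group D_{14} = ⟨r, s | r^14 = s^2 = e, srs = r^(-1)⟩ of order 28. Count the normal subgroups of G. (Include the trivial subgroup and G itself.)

G has 28 subgroups. Checking conjugation-invariance by order — order 1: 1/1 normal; order 2: 1/15 normal; order 4: 0/7 normal; order 7: 1/1 normal; order 14: 3/3 normal; order 28: 1/1 normal.
Total normal subgroups: 7.

7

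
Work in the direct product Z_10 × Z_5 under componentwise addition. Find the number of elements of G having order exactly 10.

24

An element (a,b) has order lcm(ord(a), ord(b)); count pairs with lcm equal to 10.
Enumerating gives 24 such elements.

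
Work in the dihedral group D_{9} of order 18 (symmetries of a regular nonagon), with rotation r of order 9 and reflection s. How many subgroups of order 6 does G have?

|G| = 18 and 6 | 18, so subgroups of order 6 are possible by Lagrange.
The subgroups of order 6 are: {e, r^3, r^6, r^2s, r^5s, r^8s}; {e, r^3, r^6, s, r^3s, r^6s}; {e, r^3, r^6, rs, r^4s, r^7s}.
So G has 3 subgroups of order 6.

3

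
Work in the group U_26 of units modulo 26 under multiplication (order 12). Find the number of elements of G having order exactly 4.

2

The elements of order 4 are: 5, 21.
That's 2.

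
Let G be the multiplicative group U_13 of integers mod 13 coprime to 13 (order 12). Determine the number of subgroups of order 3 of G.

|G| = 12 and 3 | 12, so subgroups of order 3 are possible by Lagrange.
The subgroups of order 3 are: {1, 3, 9}.
So G has 1 subgroup of order 3.

1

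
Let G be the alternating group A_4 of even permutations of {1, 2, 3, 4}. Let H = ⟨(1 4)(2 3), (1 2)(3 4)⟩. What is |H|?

4

|⟨(1 4)(2 3)⟩| = 2 and |⟨(1 2)(3 4)⟩| = 2, so |H| is a multiple of lcm(2, 2) = 2 and divides |G| = 12.
Closing under the operation: H = {e, (1 2)(3 4), (1 3)(2 4), (1 4)(2 3)}, so |H| = 4.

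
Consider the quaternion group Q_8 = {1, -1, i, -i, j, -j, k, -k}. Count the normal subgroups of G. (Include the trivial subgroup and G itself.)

G has 6 subgroups. Checking conjugation-invariance by order — order 1: 1/1 normal; order 2: 1/1 normal; order 4: 3/3 normal; order 8: 1/1 normal.
Total normal subgroups: 6.

6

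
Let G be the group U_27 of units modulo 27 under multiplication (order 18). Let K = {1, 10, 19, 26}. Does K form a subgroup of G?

|K| = 4 does not divide |G| = 18, so by Lagrange K is not a subgroup.

No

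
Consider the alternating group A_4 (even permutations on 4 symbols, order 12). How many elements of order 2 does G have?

The elements of order 2 are: (1 2)(3 4), (1 3)(2 4), (1 4)(2 3).
That's 3.

3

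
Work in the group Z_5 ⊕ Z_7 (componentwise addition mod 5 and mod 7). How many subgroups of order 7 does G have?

|G| = 35 and 7 | 35, so subgroups of order 7 are possible by Lagrange.
The subgroups of order 7 are: {(0,0), (0,1), (0,2), (0,3), (0,4), (0,5), (0,6)}.
So G has 1 subgroup of order 7.

1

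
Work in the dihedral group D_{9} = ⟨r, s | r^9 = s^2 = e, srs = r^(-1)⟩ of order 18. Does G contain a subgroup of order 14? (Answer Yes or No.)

No

14 does not divide |G| = 18, so by Lagrange no subgroup of order 14 exists.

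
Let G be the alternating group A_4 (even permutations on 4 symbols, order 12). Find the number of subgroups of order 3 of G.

|G| = 12 and 3 | 12, so subgroups of order 3 are possible by Lagrange.
The subgroups of order 3 are: {e, (1 2 3), (1 3 2)}; {e, (1 2 4), (1 4 2)}; {e, (1 3 4), (1 4 3)}; {e, (2 3 4), (2 4 3)}.
So G has 4 subgroups of order 3.

4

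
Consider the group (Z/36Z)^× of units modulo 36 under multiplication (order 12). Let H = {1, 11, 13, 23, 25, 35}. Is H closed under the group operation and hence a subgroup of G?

|H| = 6 divides |G| = 12, consistent with Lagrange.
H contains the identity, every element's inverse is in H, and H is closed under ·: it is a subgroup.
In fact H = ⟨23⟩.

Yes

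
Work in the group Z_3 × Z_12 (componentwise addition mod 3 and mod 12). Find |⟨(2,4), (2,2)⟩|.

18

|⟨(2,4)⟩| = 3 and |⟨(2,2)⟩| = 6, so |H| is a multiple of lcm(3, 6) = 6 and divides |G| = 36.
Closing under the operation: H = {(0,0), (0,2), (0,4), (0,6), (0,8), (0,10), (1,0), (1,2), (1,4), (1,6), (1,8), (1,10), (2,0), (2,2), (2,4), (2,6), (2,8), (2,10)}, so |H| = 18.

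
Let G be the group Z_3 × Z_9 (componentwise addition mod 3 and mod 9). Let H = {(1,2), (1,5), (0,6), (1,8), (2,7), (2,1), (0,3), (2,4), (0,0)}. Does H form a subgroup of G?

Yes

|H| = 9 divides |G| = 27, consistent with Lagrange.
H contains the identity, every element's inverse is in H, and H is closed under +: it is a subgroup.
In fact H = ⟨(2,4)⟩.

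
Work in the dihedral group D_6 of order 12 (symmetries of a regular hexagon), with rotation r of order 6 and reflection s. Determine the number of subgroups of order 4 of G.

3

|G| = 12 and 4 | 12, so subgroups of order 4 are possible by Lagrange.
The subgroups of order 4 are: {e, r^3, r^2s, r^5s}; {e, r^3, s, r^3s}; {e, r^3, rs, r^4s}.
So G has 3 subgroups of order 4.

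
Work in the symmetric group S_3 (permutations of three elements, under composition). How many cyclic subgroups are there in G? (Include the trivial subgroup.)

A cyclic subgroup of order d is generated by each of its φ(d) elements of order d, so the cyclic subgroups of order d number (#elements of order d)/φ(d).
Cyclic subgroups by order — order 1: 1; order 2: 3; order 3: 1.
Total: 5.

5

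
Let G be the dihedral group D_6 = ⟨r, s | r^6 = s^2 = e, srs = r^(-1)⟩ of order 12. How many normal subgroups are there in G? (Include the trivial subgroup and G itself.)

7

G has 16 subgroups. Checking conjugation-invariance by order — order 1: 1/1 normal; order 2: 1/7 normal; order 3: 1/1 normal; order 4: 0/3 normal; order 6: 3/3 normal; order 12: 1/1 normal.
Total normal subgroups: 7.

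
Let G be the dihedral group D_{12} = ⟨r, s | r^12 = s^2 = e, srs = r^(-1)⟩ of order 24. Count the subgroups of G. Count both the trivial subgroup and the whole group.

|G| = 24, so by Lagrange every subgroup order divides 24. Divisors: 1, 2, 3, 4, 6, 8, 12, 24.
Subgroups by order — order 1: 1; order 2: 13; order 3: 1; order 4: 7; order 6: 5; order 8: 3; order 12: 3; order 24: 1.
Total: 1 + 13 + 1 + 7 + 5 + 3 + 3 + 1 = 34.

34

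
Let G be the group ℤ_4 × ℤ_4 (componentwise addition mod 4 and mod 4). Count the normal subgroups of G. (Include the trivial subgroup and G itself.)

G is abelian, so every subgroup is normal.
G has 15 subgroups in total, hence 15 normal subgroups.

15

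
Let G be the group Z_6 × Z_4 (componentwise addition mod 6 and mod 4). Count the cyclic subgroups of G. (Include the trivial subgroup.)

12

A cyclic subgroup of order d is generated by each of its φ(d) elements of order d, so the cyclic subgroups of order d number (#elements of order d)/φ(d).
Cyclic subgroups by order — order 1: 1; order 2: 3; order 3: 1; order 4: 2; order 6: 3; order 12: 2.
Total: 12.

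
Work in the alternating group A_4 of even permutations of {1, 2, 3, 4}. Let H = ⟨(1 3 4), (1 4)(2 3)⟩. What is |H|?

12

|⟨(1 3 4)⟩| = 3 and |⟨(1 4)(2 3)⟩| = 2, so |H| is a multiple of lcm(3, 2) = 6 and divides |G| = 12.
Closing {(1 3 4), (1 4)(2 3)} under the group operation gives all of G, so |H| = 12.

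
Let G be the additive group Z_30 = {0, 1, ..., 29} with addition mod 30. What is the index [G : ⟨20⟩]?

10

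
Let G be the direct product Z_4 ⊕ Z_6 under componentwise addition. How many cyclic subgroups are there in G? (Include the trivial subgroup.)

Each element a generates a cyclic subgroup ⟨a⟩; distinct elements may generate the same one (a cyclic group of order d has φ(d) generators).
Cyclic subgroups by order — order 1: 1; order 2: 3; order 3: 1; order 4: 2; order 6: 3; order 12: 2.
Total: 12.

12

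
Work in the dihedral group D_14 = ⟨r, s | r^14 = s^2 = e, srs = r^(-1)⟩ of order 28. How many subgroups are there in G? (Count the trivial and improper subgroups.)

28

|G| = 28, so by Lagrange every subgroup order divides 28. Divisors: 1, 2, 4, 7, 14, 28.
Subgroups by order — order 1: 1; order 2: 15; order 4: 7; order 7: 1; order 14: 3; order 28: 1.
Total: 1 + 15 + 7 + 1 + 3 + 1 = 28.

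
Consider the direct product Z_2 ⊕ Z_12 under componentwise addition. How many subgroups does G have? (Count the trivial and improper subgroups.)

|G| = 24, so by Lagrange every subgroup order divides 24. Divisors: 1, 2, 3, 4, 6, 8, 12, 24.
Subgroups by order — order 1: 1; order 2: 3; order 3: 1; order 4: 3; order 6: 3; order 8: 1; order 12: 3; order 24: 1.
Total: 1 + 3 + 1 + 3 + 3 + 1 + 3 + 1 = 16.

16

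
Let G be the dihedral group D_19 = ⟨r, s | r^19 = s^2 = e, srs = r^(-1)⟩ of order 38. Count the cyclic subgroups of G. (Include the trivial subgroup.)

Group the elements of G by the cyclic subgroup they generate; each cyclic subgroup of order d accounts for φ(d) elements.
Cyclic subgroups by order — order 1: 1; order 2: 19; order 19: 1.
Total: 21.

21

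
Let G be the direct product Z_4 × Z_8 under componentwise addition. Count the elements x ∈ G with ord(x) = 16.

0

An element (a,b) has order lcm(ord(a), ord(b)); count pairs with lcm equal to 16.
Enumerating gives 0 such elements.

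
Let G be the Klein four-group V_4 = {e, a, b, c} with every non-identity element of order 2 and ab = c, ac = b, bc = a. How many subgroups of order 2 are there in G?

3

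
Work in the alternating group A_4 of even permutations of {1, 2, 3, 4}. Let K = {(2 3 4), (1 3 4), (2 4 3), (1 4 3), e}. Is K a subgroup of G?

No

|K| = 5 does not divide |G| = 12, so by Lagrange K is not a subgroup.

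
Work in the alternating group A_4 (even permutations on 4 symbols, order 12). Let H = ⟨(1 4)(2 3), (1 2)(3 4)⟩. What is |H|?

|⟨(1 4)(2 3)⟩| = 2 and |⟨(1 2)(3 4)⟩| = 2, so |H| is a multiple of lcm(2, 2) = 2 and divides |G| = 12.
Closing under the operation: H = {e, (1 2)(3 4), (1 3)(2 4), (1 4)(2 3)}, so |H| = 4.

4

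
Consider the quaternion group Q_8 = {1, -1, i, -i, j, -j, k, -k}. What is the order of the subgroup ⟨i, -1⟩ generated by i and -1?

4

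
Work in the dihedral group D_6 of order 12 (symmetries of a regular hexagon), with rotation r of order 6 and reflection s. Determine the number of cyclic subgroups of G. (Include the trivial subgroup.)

10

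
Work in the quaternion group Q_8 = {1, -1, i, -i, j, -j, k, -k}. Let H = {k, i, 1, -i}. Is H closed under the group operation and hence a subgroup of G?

No

k ∈ H but its inverse -k ∉ H, so H is not a subgroup.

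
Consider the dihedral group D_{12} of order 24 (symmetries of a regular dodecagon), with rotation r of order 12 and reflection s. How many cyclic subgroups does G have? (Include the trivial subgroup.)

Each element a generates a cyclic subgroup ⟨a⟩; distinct elements may generate the same one (a cyclic group of order d has φ(d) generators).
Cyclic subgroups by order — order 1: 1; order 2: 13; order 3: 1; order 4: 1; order 6: 1; order 12: 1.
Total: 18.

18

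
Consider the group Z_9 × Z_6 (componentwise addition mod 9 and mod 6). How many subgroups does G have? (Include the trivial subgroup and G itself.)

20

|G| = 54, so by Lagrange every subgroup order divides 54. Divisors: 1, 2, 3, 6, 9, 18, 27, 54.
Subgroups by order — order 1: 1; order 2: 1; order 3: 4; order 6: 4; order 9: 4; order 18: 4; order 27: 1; order 54: 1.
Total: 1 + 1 + 4 + 4 + 4 + 4 + 1 + 1 = 20.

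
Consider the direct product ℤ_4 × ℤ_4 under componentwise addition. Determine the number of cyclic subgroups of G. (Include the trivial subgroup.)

A cyclic subgroup of order d is generated by each of its φ(d) elements of order d, so the cyclic subgroups of order d number (#elements of order d)/φ(d).
Cyclic subgroups by order — order 1: 1; order 2: 3; order 4: 6.
Total: 10.

10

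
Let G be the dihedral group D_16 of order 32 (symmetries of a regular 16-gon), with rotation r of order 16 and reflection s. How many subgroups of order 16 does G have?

3

|G| = 32 and 16 | 32, so subgroups of order 16 are possible by Lagrange.
The subgroups of order 16 are: {e, r, r^2, r^3, r^4, r^5, r^6, r^7, r^8, r^9, r^10, r^11, r^12, r^13, r^14, r^15}; {e, r^2, r^4, r^6, r^8, r^10, r^12, r^14, s, r^2s, r^4s, r^6s, r^8s, r^10s, r^12s, r^14s}; {e, r^2, r^4, r^6, r^8, r^10, r^12, r^14, rs, r^3s, r^5s, r^7s, r^9s, r^11s, r^13s, r^15s}.
So G has 3 subgroups of order 16.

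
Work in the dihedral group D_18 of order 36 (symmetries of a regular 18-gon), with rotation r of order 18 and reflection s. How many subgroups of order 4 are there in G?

|G| = 36 and 4 | 36, so subgroups of order 4 are possible by Lagrange.
The subgroups of order 4 are: {e, r^9, rs, r^10s}; {e, r^9, r^2s, r^11s}; {e, r^9, r^3s, r^12s}; {e, r^9, r^4s, r^13s}; … (9 in all).
So G has 9 subgroups of order 4.

9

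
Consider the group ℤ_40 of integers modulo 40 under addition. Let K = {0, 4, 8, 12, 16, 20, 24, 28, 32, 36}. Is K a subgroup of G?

Yes

|K| = 10 divides |G| = 40, consistent with Lagrange.
K contains the identity, every element's inverse is in K, and K is closed under +: it is a subgroup.
In fact K = ⟨4⟩.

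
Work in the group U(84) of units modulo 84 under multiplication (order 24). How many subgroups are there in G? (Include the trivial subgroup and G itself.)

|G| = 24, so by Lagrange every subgroup order divides 24. Divisors: 1, 2, 3, 4, 6, 8, 12, 24.
Subgroups by order — order 1: 1; order 2: 7; order 3: 1; order 4: 7; order 6: 7; order 8: 1; order 12: 7; order 24: 1.
Total: 1 + 7 + 1 + 7 + 7 + 1 + 7 + 1 = 32.

32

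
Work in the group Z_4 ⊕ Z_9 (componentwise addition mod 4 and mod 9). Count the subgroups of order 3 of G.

1

|G| = 36 and 3 | 36, so subgroups of order 3 are possible by Lagrange.
The subgroups of order 3 are: {(0,0), (0,3), (0,6)}.
So G has 1 subgroup of order 3.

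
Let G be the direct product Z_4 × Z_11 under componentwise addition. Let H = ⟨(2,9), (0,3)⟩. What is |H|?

|⟨(2,9)⟩| = 22 and |⟨(0,3)⟩| = 11, so |H| is a multiple of lcm(22, 11) = 22 and divides |G| = 44.
Closing under the operation: H = {(0,0), (0,1), (0,2), (0,3), (0,4), (0,5), (0,6), (0,7), (0,8), (0,9), (0,10), (2,0), (2,1), (2,2), (2,3), (2,4), (2,5), (2,6), (2,7), (2,8), (2,9), (2,10)}, so |H| = 22.

22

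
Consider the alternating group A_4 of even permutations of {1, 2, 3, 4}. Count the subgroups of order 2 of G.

|G| = 12 and 2 | 12, so subgroups of order 2 are possible by Lagrange.
The subgroups of order 2 are: {e, (1 2)(3 4)}; {e, (1 3)(2 4)}; {e, (1 4)(2 3)}.
So G has 3 subgroups of order 2.

3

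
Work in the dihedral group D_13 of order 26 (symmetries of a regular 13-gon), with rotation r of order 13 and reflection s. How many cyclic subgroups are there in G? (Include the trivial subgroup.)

15

Each element a generates a cyclic subgroup ⟨a⟩; distinct elements may generate the same one (a cyclic group of order d has φ(d) generators).
Cyclic subgroups by order — order 1: 1; order 2: 13; order 13: 1.
Total: 15.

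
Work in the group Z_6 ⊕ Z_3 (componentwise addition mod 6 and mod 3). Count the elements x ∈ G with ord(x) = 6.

8

An element (a,b) has order lcm(ord(a), ord(b)); count pairs with lcm equal to 6.
Enumerating gives 8 such elements.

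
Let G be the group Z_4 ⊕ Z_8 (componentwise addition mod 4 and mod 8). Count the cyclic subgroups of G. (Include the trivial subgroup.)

14

Group the elements of G by the cyclic subgroup they generate; each cyclic subgroup of order d accounts for φ(d) elements.
Cyclic subgroups by order — order 1: 1; order 2: 3; order 4: 6; order 8: 4.
Total: 14.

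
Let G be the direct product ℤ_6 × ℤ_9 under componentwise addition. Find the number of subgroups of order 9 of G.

4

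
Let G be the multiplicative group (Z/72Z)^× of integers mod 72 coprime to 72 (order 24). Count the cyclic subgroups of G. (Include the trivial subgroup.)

16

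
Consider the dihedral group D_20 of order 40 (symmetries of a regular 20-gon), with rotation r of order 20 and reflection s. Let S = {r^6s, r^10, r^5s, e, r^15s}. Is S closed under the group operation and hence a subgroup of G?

Closure fails: r^10 · r^6s = r^16s ∉ S. So S is not a subgroup.

No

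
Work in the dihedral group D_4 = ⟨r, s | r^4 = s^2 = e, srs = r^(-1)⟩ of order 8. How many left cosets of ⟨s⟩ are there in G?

4

|⟨s⟩| = 2 and |G| = 8.
By Lagrange, [G : H] = |G|/|H| = 8/2 = 4.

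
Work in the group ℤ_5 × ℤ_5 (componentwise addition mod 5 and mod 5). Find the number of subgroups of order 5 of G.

6

|G| = 25 and 5 | 25, so subgroups of order 5 are possible by Lagrange.
The subgroups of order 5 are: {(0,0), (0,1), (0,2), (0,3), (0,4)}; {(0,0), (1,0), (2,0), (3,0), (4,0)}; {(0,0), (1,1), (2,2), (3,3), (4,4)}; {(0,0), (1,2), (2,4), (3,1), (4,3)}; … (6 in all).
So G has 6 subgroups of order 5.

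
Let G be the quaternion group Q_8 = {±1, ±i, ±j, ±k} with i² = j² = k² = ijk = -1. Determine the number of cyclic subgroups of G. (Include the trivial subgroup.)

5

A cyclic subgroup of order d is generated by each of its φ(d) elements of order d, so the cyclic subgroups of order d number (#elements of order d)/φ(d).
Cyclic subgroups by order — order 1: 1; order 2: 1; order 4: 3.
Total: 5.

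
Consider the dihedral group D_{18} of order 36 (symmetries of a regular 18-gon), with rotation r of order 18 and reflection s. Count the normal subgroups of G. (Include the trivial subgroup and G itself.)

G has 45 subgroups. Checking conjugation-invariance by order — order 1: 1/1 normal; order 2: 1/19 normal; order 3: 1/1 normal; order 4: 0/9 normal; order 6: 1/7 normal; order 9: 1/1 normal; order 12: 0/3 normal; order 18: 3/3 normal; order 36: 1/1 normal.
Total normal subgroups: 9.

9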